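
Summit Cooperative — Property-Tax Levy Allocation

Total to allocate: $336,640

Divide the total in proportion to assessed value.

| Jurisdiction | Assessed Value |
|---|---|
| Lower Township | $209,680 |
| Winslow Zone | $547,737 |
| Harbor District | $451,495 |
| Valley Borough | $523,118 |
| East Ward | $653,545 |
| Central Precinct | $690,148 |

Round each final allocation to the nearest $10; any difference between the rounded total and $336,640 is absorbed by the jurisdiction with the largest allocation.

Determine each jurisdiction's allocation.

Lower Township: $22,950 | Winslow Zone: $59,950 | Harbor District: $49,420 | Valley Borough: $57,260 | East Ward: $71,530 | Central Precinct: $75,530

Combined assessed value = 3,075,723.
Unrounded shares: Lower Township 209,680/3,075,723 × $336,640 = 22,949.62; Winslow Zone 547,737/3,075,723 × $336,640 = 59,950.19; Harbor District 451,495/3,075,723 × $336,640 = 49,416.44; Valley Borough 523,118/3,075,723 × $336,640 = 57,255.63; East Ward 653,545/3,075,723 × $336,640 = 71,530.95; Central Precinct 690,148/3,075,723 × $336,640 = 75,537.17.
After rounding ($10): Lower Township $22,950; Winslow Zone $59,950; Harbor District $49,420; Valley Borough $57,260; East Ward $71,530; Central Precinct $75,540. Sum = $336,650.
Difference $336,640 − $336,650 = −$10 applied to largest allocation (Central Precinct): Central Precinct becomes $75,530.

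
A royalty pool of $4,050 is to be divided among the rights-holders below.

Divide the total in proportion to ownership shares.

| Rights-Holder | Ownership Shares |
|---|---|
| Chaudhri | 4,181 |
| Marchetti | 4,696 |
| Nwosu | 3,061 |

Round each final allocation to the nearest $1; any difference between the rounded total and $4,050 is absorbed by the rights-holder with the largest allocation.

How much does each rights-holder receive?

Total ownership shares = 11,938.
Unrounded shares: Chaudhri 4,181/11,938 × $4,050 = 1,418.42; Marchetti 4,696/11,938 × $4,050 = 1,593.13; Nwosu 3,061/11,938 × $4,050 = 1,038.45.
Rounded to nearest $1: Chaudhri $1,418; Marchetti $1,593; Nwosu $1,038. Sum = $4,049.
Difference $4,050 − $4,049 = +$1 applied to largest allocation (Marchetti): Marchetti becomes $1,594.

Chaudhri: $1,418; Marchetti: $1,594; Nwosu: $1,038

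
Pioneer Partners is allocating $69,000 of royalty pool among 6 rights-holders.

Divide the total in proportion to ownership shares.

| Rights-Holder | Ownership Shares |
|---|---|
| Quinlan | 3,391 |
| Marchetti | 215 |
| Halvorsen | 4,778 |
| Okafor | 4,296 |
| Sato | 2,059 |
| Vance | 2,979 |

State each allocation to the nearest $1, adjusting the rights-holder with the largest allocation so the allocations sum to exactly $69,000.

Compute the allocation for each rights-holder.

Quinlan: $13,206; Marchetti: $837; Halvorsen: $18,608; Okafor: $16,730; Sato: $8,018; Vance: $11,601

Combined ownership shares = 17,718.
Raw shares: Quinlan 3,391/17,718 × $69,000 = 13,205.72; Marchetti 215/17,718 × $69,000 = 837.28; Halvorsen 4,778/17,718 × $69,000 = 18,607.18; Okafor 4,296/17,718 × $69,000 = 16,730.10; Sato 2,059/17,718 × $69,000 = 8,018.46; Vance 2,979/17,718 × $69,000 = 11,601.25.
At nearest $1: Quinlan $13,206; Marchetti $837; Halvorsen $18,607; Okafor $16,730; Sato $8,018; Vance $11,601. Sum = $68,999.
Difference $69,000 − $68,999 = +$1 applied to largest allocation (Halvorsen): Halvorsen becomes $18,608.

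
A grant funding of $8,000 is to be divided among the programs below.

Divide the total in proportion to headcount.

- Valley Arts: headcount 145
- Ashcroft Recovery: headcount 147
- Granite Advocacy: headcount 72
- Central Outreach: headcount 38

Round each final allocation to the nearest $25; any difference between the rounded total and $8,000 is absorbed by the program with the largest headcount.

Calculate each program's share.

Combined headcount = 402.
Proportional shares: Valley Arts 145/402 × $8,000 = 2,885.57; Ashcroft Recovery 147/402 × $8,000 = 2,925.37; Granite Advocacy 72/402 × $8,000 = 1,432.84; Central Outreach 38/402 × $8,000 = 756.22.
After rounding ($25): Valley Arts $2,875; Ashcroft Recovery $2,925; Granite Advocacy $1,425; Central Outreach $750. Sum = $7,975.
Difference $8,000 − $7,975 = +$25 applied to largest headcount (Ashcroft Recovery): Ashcroft Recovery becomes $2,950.

Valley Arts: $2,875 · Ashcroft Recovery: $2,950 · Granite Advocacy: $1,425 · Central Outreach: $750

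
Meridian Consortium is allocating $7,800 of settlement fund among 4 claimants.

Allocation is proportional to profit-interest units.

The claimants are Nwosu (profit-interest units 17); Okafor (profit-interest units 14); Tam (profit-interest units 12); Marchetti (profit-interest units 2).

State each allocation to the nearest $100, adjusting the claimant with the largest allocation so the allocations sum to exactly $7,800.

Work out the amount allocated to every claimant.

Sum of profit-interest units: 45.
Unrounded shares: Nwosu 17/45 × $7,800 = 2,946.67; Okafor 14/45 × $7,800 = 2,426.67; Tam 12/45 × $7,800 = 2,080.00; Marchetti 2/45 × $7,800 = 346.67.
After rounding ($100): Nwosu $2,900; Okafor $2,400; Tam $2,100; Marchetti $300. Sum = $7,700.
Difference $7,800 − $7,700 = +$100 applied to largest allocation (Nwosu): Nwosu becomes $3,000.

Nwosu: $3,000; Okafor: $2,400; Tam: $2,100; Marchetti: $300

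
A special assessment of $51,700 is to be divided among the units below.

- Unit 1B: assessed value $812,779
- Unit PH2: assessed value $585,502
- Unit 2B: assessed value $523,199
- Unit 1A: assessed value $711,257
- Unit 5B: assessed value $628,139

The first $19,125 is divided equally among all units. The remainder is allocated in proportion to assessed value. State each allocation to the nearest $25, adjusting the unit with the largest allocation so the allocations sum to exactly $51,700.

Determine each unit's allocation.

Unit 1B: $11,950; Unit PH2: $9,675; Unit 2B: $9,050; Unit 1A: $10,925; Unit 5B: $10,100

Equal tier: $19,125 ÷ 5 = $3,825 apiece.
Remainder $32,575 by assessed value (total 3,260,876): Unit 1B 8,119.38 → $8,125; Unit PH2 5,848.96 → $5,850; Unit 2B 5,226.57 → $5,225; Unit 1A 7,105.21 → $7,100; Unit 5B 6,274.89 → $6,275.
Totals: Unit 1B $3,825 + $8,125 = $11,950; Unit PH2 $3,825 + $5,850 = $9,675; Unit 2B $3,825 + $5,225 = $9,050; Unit 1A $3,825 + $7,100 = $10,925; Unit 5B $3,825 + $6,275 = $10,100.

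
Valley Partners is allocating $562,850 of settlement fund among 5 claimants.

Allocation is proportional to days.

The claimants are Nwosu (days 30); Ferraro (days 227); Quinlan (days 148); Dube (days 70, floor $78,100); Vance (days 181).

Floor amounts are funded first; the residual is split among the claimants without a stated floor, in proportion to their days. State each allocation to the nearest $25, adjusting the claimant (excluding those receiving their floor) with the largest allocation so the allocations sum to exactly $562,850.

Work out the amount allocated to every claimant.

Nwosu: $24,825 · Ferraro: $187,775 · Quinlan: $122,425 · Dube: $78,100 · Vance: $149,725

Minimums first: Dube $78,100. Balance $484,750.
Balance split over remaining days 586: Nwosu 24,816.55 → $24,825; Ferraro 187,778.58 → $187,775; Quinlan 122,428.33 → $122,425; Vance 149,726.54 → $149,725.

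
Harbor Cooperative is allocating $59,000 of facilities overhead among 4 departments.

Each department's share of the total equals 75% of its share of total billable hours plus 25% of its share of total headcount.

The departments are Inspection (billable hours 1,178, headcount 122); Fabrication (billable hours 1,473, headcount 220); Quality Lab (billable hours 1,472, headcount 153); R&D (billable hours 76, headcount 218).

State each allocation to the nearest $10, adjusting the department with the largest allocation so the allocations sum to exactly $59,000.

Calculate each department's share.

Inspection: $14,940 | Fabrication: $20,070 | Quality Lab: $18,680 | R&D: $5,310

Billable hours total 4,199; headcount total 713.
Blended shares (75% billable hours + 25% headcount): Inspection 0.2532; Fabrication 0.3402; Quality Lab 0.3166; R&D 0.0900.
Unrounded shares: Inspection 14,937.87; Fabrication 20,074.00; Quality Lab 18,677.41; R&D 5,310.72.
Rounded to nearest $10: Inspection $14,940; Fabrication $20,070; Quality Lab $18,680; R&D $5,310. Sum = $59,000.
No rounding difference to absorb.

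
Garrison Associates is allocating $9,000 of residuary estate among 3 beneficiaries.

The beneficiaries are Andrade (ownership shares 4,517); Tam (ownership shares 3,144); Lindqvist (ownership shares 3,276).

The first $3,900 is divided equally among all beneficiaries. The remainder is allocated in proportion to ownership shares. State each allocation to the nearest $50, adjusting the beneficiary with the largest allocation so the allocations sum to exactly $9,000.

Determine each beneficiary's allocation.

First tranche $3,900 split equally: $1,300 each.
Remainder $5,100 by ownership shares (total 10,937): Andrade 2,106.31 → $2,100; Tam 1,466.07 → $1,450; Lindqvist 1,527.62 → $1,550.
Totals: Andrade $1,300 + $2,100 = $3,400; Tam $1,300 + $1,450 = $2,750; Lindqvist $1,300 + $1,550 = $2,850.

Andrade: $3,400 | Tam: $2,750 | Lindqvist: $2,850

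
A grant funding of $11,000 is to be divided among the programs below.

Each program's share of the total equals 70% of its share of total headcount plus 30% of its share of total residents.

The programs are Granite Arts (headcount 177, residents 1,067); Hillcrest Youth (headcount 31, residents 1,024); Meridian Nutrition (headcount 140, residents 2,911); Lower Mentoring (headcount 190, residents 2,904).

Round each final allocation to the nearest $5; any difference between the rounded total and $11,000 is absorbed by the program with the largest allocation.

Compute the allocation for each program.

Totals — headcount 538, residents 7,906.
Blended shares (70% headcount + 30% residents): Granite Arts 0.2708; Hillcrest Youth 0.0792; Meridian Nutrition 0.2926; Lower Mentoring 0.3574.
Unrounded shares: Granite Arts 2,978.64; Hillcrest Youth 871.10; Meridian Nutrition 3,218.78; Lower Mentoring 3,931.47.
After rounding ($5): Granite Arts $2,980; Hillcrest Youth $870; Meridian Nutrition $3,220; Lower Mentoring $3,930. Sum = $11,000.
No rounding difference to absorb.

Granite Arts: $2,980 · Hillcrest Youth: $870 · Meridian Nutrition: $3,220 · Lower Mentoring: $3,930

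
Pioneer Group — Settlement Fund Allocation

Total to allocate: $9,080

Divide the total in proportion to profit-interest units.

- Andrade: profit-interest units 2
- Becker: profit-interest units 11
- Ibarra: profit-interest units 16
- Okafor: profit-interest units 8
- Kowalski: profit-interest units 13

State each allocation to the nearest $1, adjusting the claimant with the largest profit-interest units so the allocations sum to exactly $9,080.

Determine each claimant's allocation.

Sum of profit-interest units: 2 + 11 + 16 + 8 + 13 = 50.
Pro-rata amounts: Andrade 363.20; Becker 1,997.60; Ibarra 2,905.60; Okafor 1,452.80; Kowalski 2,360.80.
After rounding ($1): Andrade $363; Becker $1,998; Ibarra $2,906; Okafor $1,453; Kowalski $2,361. Sum = $9,081.
Difference $9,080 − $9,081 = −$1 applied to largest profit-interest units (Ibarra): Ibarra becomes $2,905.

Andrade: $363 · Becker: $1,998 · Ibarra: $2,905 · Okafor: $1,453 · Kowalski: $2,361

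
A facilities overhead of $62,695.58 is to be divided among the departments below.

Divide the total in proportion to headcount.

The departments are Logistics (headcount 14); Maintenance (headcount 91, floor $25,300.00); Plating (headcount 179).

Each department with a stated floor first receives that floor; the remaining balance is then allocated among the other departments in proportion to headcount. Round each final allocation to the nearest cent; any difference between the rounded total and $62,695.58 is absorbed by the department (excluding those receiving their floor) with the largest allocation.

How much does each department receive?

Minimums first: Maintenance $25,300.00. Residual $37,395.58.
Residual split over remaining headcount 193: Logistics 2,712.6327 → $2,712.63; Plating 34,682.9473 → $34,682.95.

Logistics: $2,712.63 | Maintenance: $25,300.00 | Plating: $34,682.95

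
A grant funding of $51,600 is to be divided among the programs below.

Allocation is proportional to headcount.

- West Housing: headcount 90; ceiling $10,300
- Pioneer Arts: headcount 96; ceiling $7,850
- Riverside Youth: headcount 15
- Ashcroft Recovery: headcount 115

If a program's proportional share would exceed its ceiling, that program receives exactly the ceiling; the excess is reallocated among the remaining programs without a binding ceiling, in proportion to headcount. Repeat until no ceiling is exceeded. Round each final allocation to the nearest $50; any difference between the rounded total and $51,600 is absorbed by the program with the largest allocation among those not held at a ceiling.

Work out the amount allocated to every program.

Total headcount = 316.
Unconstrained shares: West Housing 14,696.20; Pioneer Arts 15,675.95; Riverside Youth 2,449.37; Ashcroft Recovery 18,778.48.
Cap binds for West Housing ($10,300), Pioneer Arts ($7,850); remaining pool $33,450 reallocated over remaining headcount 130.
Shares after redistribution: Riverside Youth 3,859.62 → $3,850; Ashcroft Recovery 29,590.38 → $29,600.

West Housing: $10,300 | Pioneer Arts: $7,850 | Riverside Youth: $3,850 | Ashcroft Recovery: $29,600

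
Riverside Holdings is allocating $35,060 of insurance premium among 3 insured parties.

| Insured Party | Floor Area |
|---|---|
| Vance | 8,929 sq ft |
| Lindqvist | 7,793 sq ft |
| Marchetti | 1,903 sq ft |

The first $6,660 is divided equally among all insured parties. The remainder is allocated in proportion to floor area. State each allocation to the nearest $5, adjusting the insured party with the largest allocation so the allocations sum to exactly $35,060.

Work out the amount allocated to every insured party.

Vance: $15,835; Lindqvist: $14,105; Marchetti: $5,120

$6,660 shared equally gives $2,220 per insured party.
Remainder $28,400 by floor area (total 18,625): Vance 13,615.23 → $13,615; Lindqvist 11,883.02 → $11,885; Marchetti 2,901.76 → $2,900.
Totals: Vance $2,220 + $13,615 = $15,835; Lindqvist $2,220 + $11,885 = $14,105; Marchetti $2,220 + $2,900 = $5,120.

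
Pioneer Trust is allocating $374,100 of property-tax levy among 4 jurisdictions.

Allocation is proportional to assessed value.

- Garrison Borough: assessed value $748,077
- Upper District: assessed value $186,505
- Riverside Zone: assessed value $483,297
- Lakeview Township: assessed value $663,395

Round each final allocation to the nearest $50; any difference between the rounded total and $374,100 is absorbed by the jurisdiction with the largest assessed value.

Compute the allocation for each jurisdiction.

Total assessed value = 748,077 + 186,505 + 483,297 + 663,395 = 2,081,274.
Pro-rata amounts: Garrison Borough 134,463.61; Upper District 33,523.47; Riverside Zone 86,870.55; Lakeview Township 119,242.38.
At nearest $50: Garrison Borough $134,450; Upper District $33,500; Riverside Zone $86,850; Lakeview Township $119,250. Sum = $374,050.
Difference $374,100 − $374,050 = +$50 applied to largest assessed value (Garrison Borough): Garrison Borough becomes $134,500.

Garrison Borough: $134,500; Upper District: $33,500; Riverside Zone: $86,850; Lakeview Township: $119,250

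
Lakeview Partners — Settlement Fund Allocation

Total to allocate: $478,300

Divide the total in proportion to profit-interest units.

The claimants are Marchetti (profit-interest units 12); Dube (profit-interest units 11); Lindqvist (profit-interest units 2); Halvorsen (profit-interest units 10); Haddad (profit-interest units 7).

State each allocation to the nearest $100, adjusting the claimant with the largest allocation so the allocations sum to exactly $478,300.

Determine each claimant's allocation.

Total profit-interest units = 42.
Unrounded shares: Marchetti 12/42 × $478,300 = 136,657.14; Dube 11/42 × $478,300 = 125,269.05; Lindqvist 2/42 × $478,300 = 22,776.19; Halvorsen 10/42 × $478,300 = 113,880.95; Haddad 7/42 × $478,300 = 79,716.67.
At nearest $100: Marchetti $136,700; Dube $125,300; Lindqvist $22,800; Halvorsen $113,900; Haddad $79,700. Sum = $478,400.
Difference $478,300 − $478,400 = −$100 applied to largest allocation (Marchetti): Marchetti becomes $136,600.

Marchetti: $136,600 | Dube: $125,300 | Lindqvist: $22,800 | Halvorsen: $113,900 | Haddad: $79,700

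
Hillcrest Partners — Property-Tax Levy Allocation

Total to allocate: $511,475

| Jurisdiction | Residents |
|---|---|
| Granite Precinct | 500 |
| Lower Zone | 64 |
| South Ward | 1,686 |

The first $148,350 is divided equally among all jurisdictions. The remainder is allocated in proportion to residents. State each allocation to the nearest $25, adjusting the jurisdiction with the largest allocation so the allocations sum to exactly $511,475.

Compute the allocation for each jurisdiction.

$148,350 shared equally gives $49,450 per jurisdiction.
Remainder $363,125 by residents (total 2,250): Granite Precinct 80,694.44 → $80,700; Lower Zone 10,328.89 → $10,325; South Ward 272,101.67 → $272,100.
Totals: Granite Precinct $49,450 + $80,700 = $130,150; Lower Zone $49,450 + $10,325 = $59,775; South Ward $49,450 + $272,100 = $321,550.

Granite Precinct: $130,150 | Lower Zone: $59,775 | South Ward: $321,550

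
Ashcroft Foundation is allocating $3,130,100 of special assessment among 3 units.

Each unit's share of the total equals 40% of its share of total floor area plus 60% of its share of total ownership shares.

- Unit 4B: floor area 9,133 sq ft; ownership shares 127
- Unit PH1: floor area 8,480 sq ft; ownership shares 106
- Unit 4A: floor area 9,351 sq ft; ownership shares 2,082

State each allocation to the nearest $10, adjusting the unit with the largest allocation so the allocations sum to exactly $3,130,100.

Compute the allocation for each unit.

Totals — floor area 26,964, ownership shares 2,315.
Blended shares (40% floor area + 60% ownership shares): Unit 4B 0.1684; Unit PH1 0.1533; Unit 4A 0.6783.
Proportional shares: Unit 4B 527,109.20; Unit PH1 479,751.56; Unit 4A 2,123,239.24.
At nearest $10: Unit 4B $527,110; Unit PH1 $479,750; Unit 4A $2,123,240. Sum = $3,130,100.
Rounded total matches; no reconciliation needed.

Unit 4B: $527,110 · Unit PH1: $479,750 · Unit 4A: $2,123,240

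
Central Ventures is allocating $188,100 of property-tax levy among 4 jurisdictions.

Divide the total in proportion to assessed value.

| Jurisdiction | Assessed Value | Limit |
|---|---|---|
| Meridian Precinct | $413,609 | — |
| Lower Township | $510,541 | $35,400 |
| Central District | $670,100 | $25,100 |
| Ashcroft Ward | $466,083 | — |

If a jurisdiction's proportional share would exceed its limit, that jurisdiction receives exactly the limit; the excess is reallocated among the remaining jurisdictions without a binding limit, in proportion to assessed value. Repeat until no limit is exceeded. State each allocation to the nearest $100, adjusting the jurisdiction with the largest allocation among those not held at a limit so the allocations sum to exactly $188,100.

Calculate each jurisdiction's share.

Combined assessed value = 2,060,333.
Pro-rata shares before constraints: Meridian Precinct 37,760.81; Lower Township 46,610.31; Central District 61,177.40; Ashcroft Ward 42,551.48.
Capped: Lower Township ($35,400), Central District ($25,100); remaining pool $127,600 reallocated over remaining assessed value 879,692.
Shares after redistribution: Meridian Precinct 59,994.30 → $60,000; Ashcroft Ward 67,605.70 → $67,600.

Meridian Precinct: $60,000; Lower Township: $35,400; Central District: $25,100; Ashcroft Ward: $67,600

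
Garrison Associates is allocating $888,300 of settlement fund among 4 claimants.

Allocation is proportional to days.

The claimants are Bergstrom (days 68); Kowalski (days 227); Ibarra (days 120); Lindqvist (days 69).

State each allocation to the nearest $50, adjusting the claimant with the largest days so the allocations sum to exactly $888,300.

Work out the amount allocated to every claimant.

Bergstrom: $124,800 | Kowalski: $416,600 | Ibarra: $220,250 | Lindqvist: $126,650

Sum of days: 68 + 227 + 120 + 69 = 484.
Raw shares: Bergstrom 124,802.48; Kowalski 416,620.04; Ibarra 220,239.67; Lindqvist 126,637.81.
Rounded to nearest $50: Bergstrom $124,800; Kowalski $416,600; Ibarra $220,250; Lindqvist $126,650. Sum = $888,300.
Sum already equals the total — no adjustment.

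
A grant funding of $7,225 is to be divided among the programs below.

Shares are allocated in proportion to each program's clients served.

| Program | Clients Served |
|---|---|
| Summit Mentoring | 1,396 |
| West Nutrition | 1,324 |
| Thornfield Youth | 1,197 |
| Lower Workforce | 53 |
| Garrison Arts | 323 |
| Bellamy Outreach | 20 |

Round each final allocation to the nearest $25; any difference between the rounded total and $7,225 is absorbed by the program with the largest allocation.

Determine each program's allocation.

Summit Mentoring: $2,325 | West Nutrition: $2,225 | Thornfield Youth: $2,000 | Lower Workforce: $100 | Garrison Arts: $550 | Bellamy Outreach: $25

Clients served total: 4,313.
Pro-rata amounts: Summit Mentoring 1,396/4,313 × $7,225 = 2,338.53; West Nutrition 1,324/4,313 × $7,225 = 2,217.92; Thornfield Youth 1,197/4,313 × $7,225 = 2,005.18; Lower Workforce 53/4,313 × $7,225 = 88.78; Garrison Arts 323/4,313 × $7,225 = 541.08; Bellamy Outreach 20/4,313 × $7,225 = 33.50.
At nearest $25: Summit Mentoring $2,350; West Nutrition $2,225; Thornfield Youth $2,000; Lower Workforce $100; Garrison Arts $550; Bellamy Outreach $25. Sum = $7,250.
Difference $7,225 − $7,250 = −$25 applied to largest allocation (Summit Mentoring): Summit Mentoring becomes $2,325.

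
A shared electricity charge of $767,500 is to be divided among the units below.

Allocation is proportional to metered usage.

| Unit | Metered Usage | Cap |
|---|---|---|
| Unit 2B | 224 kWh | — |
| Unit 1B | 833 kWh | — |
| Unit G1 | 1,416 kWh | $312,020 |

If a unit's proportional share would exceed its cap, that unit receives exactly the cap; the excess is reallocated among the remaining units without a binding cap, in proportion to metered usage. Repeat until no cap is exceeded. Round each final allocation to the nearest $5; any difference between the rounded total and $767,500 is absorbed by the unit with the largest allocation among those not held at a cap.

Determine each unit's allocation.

Unit 2B: $96,525 · Unit 1B: $358,955 · Unit G1: $312,020

Total metered usage = 2,473.
Pro-rata shares before constraints: Unit 2B 69,518.80; Unit 1B 258,523.05; Unit G1 439,458.15.
Held at cap: Unit G1 ($312,020); balance $455,480 reallocated over remaining metered usage 1,057.
Redistributed shares: Unit 2B 96,525.56 → $96,525; Unit 1B 358,954.44 → $358,955.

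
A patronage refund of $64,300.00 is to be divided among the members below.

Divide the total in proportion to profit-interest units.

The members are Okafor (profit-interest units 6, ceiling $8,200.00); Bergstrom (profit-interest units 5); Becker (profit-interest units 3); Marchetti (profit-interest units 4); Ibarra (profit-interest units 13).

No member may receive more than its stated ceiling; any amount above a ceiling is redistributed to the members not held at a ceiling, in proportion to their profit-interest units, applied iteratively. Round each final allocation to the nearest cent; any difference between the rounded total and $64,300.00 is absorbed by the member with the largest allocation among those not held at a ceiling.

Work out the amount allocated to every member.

Sum of profit-interest units: 31.
Unconstrained shares: Okafor 12,445.1613; Bergstrom 10,370.9677; Becker 6,222.5806; Marchetti 8,296.7742; Ibarra 26,964.5161.
Held at cap: Okafor ($8,200.00); residual $56,100.00 reallocated over remaining profit-interest units 25.
Shares after redistribution: Bergstrom 11,220.0000 → $11,220.00; Becker 6,732.0000 → $6,732.00; Marchetti 8,976.0000 → $8,976.00; Ibarra 29,172.0000 → $29,172.00.

Okafor: $8,200.00; Bergstrom: $11,220.00; Becker: $6,732.00; Marchetti: $8,976.00; Ibarra: $29,172.00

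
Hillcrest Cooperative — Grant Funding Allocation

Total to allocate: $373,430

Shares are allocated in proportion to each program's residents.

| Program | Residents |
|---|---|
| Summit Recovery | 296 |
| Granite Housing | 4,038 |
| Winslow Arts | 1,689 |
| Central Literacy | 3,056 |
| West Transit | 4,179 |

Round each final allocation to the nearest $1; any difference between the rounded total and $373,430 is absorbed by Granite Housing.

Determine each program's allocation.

Summit Recovery: $8,337; Granite Housing: $113,737; Winslow Arts: $47,573; Central Literacy: $86,076; West Transit: $117,707

Total residents = 13,258.
Proportional shares: Summit Recovery 296/13,258 × $373,430 = 8,337.25; Granite Housing 4,038/13,258 × $373,430 = 113,735.88; Winslow Arts 1,689/13,258 × $373,430 = 47,573.03; Central Literacy 3,056/13,258 × $373,430 = 86,076.49; West Transit 4,179/13,258 × $373,430 = 117,707.34.
Rounded to nearest $1: Summit Recovery $8,337; Granite Housing $113,736; Winslow Arts $47,573; Central Literacy $86,076; West Transit $117,707. Sum = $373,429.
Difference $373,430 − $373,429 = +$1 applied to Granite Housing: Granite Housing becomes $113,737.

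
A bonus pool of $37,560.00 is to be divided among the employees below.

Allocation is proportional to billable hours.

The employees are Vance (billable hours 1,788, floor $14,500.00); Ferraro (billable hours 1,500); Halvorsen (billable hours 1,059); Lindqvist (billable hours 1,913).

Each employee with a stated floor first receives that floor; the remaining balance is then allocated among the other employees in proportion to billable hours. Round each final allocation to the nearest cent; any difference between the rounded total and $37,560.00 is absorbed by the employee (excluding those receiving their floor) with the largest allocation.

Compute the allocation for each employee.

Vance: $14,500.00 · Ferraro: $7,734.79 · Halvorsen: $5,460.76 · Lindqvist: $9,864.45

Minimums first: Vance $14,500.00. Residual $23,060.00.
Residual split over remaining billable hours 4,472: Ferraro 7,734.7943 → $7,734.79; Halvorsen 5,460.7648 → $5,460.76; Lindqvist 9,864.4410 → $9,864.44.
Rounding difference +$0.01 applied to Lindqvist → $9,864.45.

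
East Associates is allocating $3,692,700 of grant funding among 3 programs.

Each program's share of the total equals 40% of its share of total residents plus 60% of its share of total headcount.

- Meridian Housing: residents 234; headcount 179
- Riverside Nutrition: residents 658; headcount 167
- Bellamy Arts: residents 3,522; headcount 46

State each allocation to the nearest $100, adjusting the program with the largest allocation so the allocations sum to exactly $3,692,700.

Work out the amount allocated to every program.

Residents total 4,414; headcount total 392.
Blended shares (40% residents + 60% headcount): Meridian Housing 0.2952; Riverside Nutrition 0.3152; Bellamy Arts 0.3896.
Raw shares: Meridian Housing 1,090,029.09; Riverside Nutrition 1,164,089.33; Bellamy Arts 1,438,581.58.
At nearest $100: Meridian Housing $1,090,000; Riverside Nutrition $1,164,100; Bellamy Arts $1,438,600. Sum = $3,692,700.
Sum already equals the total — no adjustment.

Meridian Housing: $1,090,000; Riverside Nutrition: $1,164,100; Bellamy Arts: $1,438,600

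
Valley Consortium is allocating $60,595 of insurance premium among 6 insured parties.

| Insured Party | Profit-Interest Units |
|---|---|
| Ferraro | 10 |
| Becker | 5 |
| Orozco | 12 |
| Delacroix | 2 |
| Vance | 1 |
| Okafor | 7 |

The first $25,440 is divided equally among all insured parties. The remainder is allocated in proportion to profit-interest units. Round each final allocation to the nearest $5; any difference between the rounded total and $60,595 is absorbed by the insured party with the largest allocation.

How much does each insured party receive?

First tranche $25,440 split equally: $4,240 each.
Remainder $35,155 by profit-interest units (total 37): Ferraro 9,501.35 → $9,500; Becker 4,750.68 → $4,750; Orozco 11,401.62 → $11,400; Delacroix 1,900.27 → $1,900; Vance 950.14 → $950; Okafor 6,650.95 → $6,650.
Rounding difference +$5 on remainder applied to Orozco.
Totals: Ferraro $4,240 + $9,500 = $13,740; Becker $4,240 + $4,750 = $8,990; Orozco $4,240 + $11,405 = $15,645; Delacroix $4,240 + $1,900 = $6,140; Vance $4,240 + $950 = $5,190; Okafor $4,240 + $6,650 = $10,890.

Ferraro: $13,740 · Becker: $8,990 · Orozco: $15,645 · Delacroix: $6,140 · Vance: $5,190 · Okafor: $10,890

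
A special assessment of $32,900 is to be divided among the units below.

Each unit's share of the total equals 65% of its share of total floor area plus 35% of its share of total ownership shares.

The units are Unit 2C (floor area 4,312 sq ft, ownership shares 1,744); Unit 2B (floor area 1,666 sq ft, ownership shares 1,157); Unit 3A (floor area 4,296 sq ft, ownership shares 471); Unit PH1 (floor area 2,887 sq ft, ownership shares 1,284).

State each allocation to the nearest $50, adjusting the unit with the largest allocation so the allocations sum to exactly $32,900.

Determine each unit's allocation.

Unit 2C: $11,350; Unit 2B: $5,550; Unit 3A: $8,150; Unit PH1: $7,850

Floor area total 13,161; ownership shares total 4,656.
Composite weights (65% floor area + 35% ownership shares): Unit 2C 0.3441; Unit 2B 0.1693; Unit 3A 0.2476; Unit PH1 0.2391.
Unrounded shares: Unit 2C 11,319.65; Unit 2B 5,568.48; Unit 3A 8,145.32; Unit PH1 7,866.55.
Rounded to nearest $50: Unit 2C $11,300; Unit 2B $5,550; Unit 3A $8,150; Unit PH1 $7,850. Sum = $32,850.
Difference $32,900 − $32,850 = +$50 applied to largest allocation (Unit 2C): Unit 2C becomes $11,350.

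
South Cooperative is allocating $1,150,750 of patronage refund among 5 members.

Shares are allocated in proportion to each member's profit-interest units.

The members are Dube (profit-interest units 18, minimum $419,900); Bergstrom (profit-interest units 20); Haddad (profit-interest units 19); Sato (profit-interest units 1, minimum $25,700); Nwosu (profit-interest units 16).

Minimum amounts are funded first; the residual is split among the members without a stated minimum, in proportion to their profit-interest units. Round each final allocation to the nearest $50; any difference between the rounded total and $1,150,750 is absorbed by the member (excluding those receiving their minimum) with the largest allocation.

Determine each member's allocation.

Dube: $419,900 | Bergstrom: $256,400 | Haddad: $243,600 | Sato: $25,700 | Nwosu: $205,150

Guaranteed amounts: Dube $419,900; Sato $25,700. Balance $705,150.
Balance split over remaining profit-interest units 55: Bergstrom 256,418.18 → $256,400; Haddad 243,597.27 → $243,600; Nwosu 205,134.55 → $205,150.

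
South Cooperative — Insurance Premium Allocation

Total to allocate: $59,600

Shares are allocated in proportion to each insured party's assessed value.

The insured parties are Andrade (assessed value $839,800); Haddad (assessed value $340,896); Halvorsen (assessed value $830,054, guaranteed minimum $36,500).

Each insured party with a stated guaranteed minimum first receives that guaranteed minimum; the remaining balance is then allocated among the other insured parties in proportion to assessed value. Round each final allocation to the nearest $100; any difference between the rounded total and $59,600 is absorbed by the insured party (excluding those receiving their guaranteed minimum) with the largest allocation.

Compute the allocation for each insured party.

Andrade: $16,400 | Haddad: $6,700 | Halvorsen: $36,500

Fund the minimums — Halvorsen $36,500. Remaining pool $23,100.
Remaining pool split over remaining assessed value 1,180,696: Andrade 16,430.46 → $16,400; Haddad 6,669.54 → $6,700.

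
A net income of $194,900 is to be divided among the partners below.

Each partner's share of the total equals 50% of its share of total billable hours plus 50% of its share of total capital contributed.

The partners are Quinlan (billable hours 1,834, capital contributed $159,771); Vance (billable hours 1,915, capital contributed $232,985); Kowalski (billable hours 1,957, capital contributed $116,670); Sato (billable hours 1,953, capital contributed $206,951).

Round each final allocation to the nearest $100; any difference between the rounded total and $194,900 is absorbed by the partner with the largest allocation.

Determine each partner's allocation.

Quinlan: $45,100 · Vance: $56,000 · Kowalski: $40,800 · Sato: $53,000

Billable hours total 7,659; capital contributed total 716,377.
Composite weights (50% billable hours + 50% capital contributed): Quinlan 0.2312; Vance 0.2876; Kowalski 0.2092; Sato 0.2719.
Pro-rata amounts: Quinlan 45,068.99; Vance 56,059.03; Kowalski 40,770.89; Sato 53,001.08.
At nearest $100: Quinlan $45,100; Vance $56,100; Kowalski $40,800; Sato $53,000. Sum = $195,000.
Difference $194,900 − $195,000 = −$100 applied to largest allocation (Vance): Vance becomes $56,000.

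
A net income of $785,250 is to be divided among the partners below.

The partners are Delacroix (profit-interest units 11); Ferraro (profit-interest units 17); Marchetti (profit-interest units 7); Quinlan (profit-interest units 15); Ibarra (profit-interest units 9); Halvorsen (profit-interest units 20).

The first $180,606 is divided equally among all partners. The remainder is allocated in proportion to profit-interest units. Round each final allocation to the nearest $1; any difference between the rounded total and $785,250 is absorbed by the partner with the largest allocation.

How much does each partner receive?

$180,606 shared equally gives $30,101 per partner.
Remainder $604,644 by profit-interest units (total 79): Delacroix 84,190.94 → $84,191; Ferraro 130,113.27 → $130,113; Marchetti 53,576.05 → $53,576; Quinlan 114,805.82 → $114,806; Ibarra 68,883.49 → $68,883; Halvorsen 153,074.43 → $153,074.
Rounding difference +$1 on remainder applied to Halvorsen.
Totals: Delacroix $30,101 + $84,191 = $114,292; Ferraro $30,101 + $130,113 = $160,214; Marchetti $30,101 + $53,576 = $83,677; Quinlan $30,101 + $114,806 = $144,907; Ibarra $30,101 + $68,883 = $98,984; Halvorsen $30,101 + $153,075 = $183,176.

Delacroix: $114,292; Ferraro: $160,214; Marchetti: $83,677; Quinlan: $144,907; Ibarra: $98,984; Halvorsen: $183,176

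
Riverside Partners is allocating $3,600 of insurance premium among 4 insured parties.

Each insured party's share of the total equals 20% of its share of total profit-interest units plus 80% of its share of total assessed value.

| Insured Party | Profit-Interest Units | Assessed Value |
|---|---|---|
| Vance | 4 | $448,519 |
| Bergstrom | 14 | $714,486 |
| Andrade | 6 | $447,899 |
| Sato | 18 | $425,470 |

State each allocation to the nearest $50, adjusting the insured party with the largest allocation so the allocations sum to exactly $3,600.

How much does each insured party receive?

Totals — profit-interest units 42, assessed value 2,036,374.
Combined weights (20% profit-interest units + 80% assessed value): Vance 0.1953; Bergstrom 0.3474; Andrade 0.2045; Sato 0.2529.
Raw shares: Vance 702.90; Bergstrom 1,250.48; Andrade 736.31; Sato 910.30.
At nearest $50: Vance $700; Bergstrom $1,250; Andrade $750; Sato $900. Sum = $3,600.
No rounding difference to absorb.

Vance: $700; Bergstrom: $1,250; Andrade: $750; Sato: $900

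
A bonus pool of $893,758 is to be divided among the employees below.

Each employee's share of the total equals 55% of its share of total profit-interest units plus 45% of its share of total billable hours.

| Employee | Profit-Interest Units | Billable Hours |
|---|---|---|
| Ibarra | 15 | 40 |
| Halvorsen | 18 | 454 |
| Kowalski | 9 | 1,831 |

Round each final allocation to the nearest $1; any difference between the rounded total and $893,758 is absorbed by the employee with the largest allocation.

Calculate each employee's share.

Profit-interest units total 42; billable hours total 2,325.
Blended shares (55% profit-interest units + 45% billable hours): Ibarra 0.2042; Halvorsen 0.3236; Kowalski 0.4722.
Proportional shares: Ibarra 182,479.02; Halvorsen 289,206.91; Kowalski 422,072.07.
Rounded to nearest $1: Ibarra $182,479; Halvorsen $289,207; Kowalski $422,072. Sum = $893,758.
Sum already equals the total — no adjustment.

Ibarra: $182,479; Halvorsen: $289,207; Kowalski: $422,072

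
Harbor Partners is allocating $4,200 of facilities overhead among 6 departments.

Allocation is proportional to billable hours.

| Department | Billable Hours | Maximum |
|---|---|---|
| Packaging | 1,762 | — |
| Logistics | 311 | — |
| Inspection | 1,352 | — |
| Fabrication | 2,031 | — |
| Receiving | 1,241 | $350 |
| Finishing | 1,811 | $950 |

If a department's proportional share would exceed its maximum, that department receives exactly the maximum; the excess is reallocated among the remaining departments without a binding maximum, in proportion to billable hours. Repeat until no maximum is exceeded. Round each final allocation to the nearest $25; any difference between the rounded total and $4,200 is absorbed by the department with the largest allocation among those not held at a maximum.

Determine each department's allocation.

Packaging: $925 · Logistics: $175 · Inspection: $725 · Fabrication: $1,075 · Receiving: $350 · Finishing: $950

Sum of billable hours: 8,508.
Unconstrained shares: Packaging 869.82; Logistics 153.53; Inspection 667.42; Fabrication 1,002.61; Receiving 612.62; Finishing 894.01.
Capped: Receiving ($350); residual $3,850 reallocated over remaining billable hours 7,267.
Capped: Finishing ($950); residual $2,900 reallocated over remaining billable hours 5,456.
Remaining shares: Packaging 936.55 → $925; Logistics 165.30 → $175; Inspection 718.62 → $725; Fabrication 1,079.53 → $1,075.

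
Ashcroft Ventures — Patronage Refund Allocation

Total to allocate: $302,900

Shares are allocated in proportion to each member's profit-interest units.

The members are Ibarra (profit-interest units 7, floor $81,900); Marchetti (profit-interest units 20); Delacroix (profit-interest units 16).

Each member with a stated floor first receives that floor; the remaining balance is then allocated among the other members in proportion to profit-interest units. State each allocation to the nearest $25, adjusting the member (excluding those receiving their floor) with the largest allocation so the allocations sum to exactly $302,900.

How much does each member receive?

Guaranteed amounts: Ibarra $81,900. Balance $221,000.
Balance split over remaining profit-interest units 36: Marchetti 122,777.78 → $122,775; Delacroix 98,222.22 → $98,225.

Ibarra: $81,900 · Marchetti: $122,775 · Delacroix: $98,225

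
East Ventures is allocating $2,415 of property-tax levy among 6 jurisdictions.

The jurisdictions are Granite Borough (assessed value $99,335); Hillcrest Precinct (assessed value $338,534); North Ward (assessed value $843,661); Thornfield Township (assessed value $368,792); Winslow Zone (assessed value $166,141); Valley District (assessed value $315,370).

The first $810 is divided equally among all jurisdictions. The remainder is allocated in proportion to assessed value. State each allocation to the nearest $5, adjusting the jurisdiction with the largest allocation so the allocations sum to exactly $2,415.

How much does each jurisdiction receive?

First tranche $810 split equally: $135 each.
Remainder $1,605 by assessed value (total 2,131,833): Granite Borough 74.79 → $75; Hillcrest Precinct 254.87 → $255; North Ward 635.17 → $635; Thornfield Township 277.65 → $280; Winslow Zone 125.08 → $125; Valley District 237.43 → $235.
Totals: Granite Borough $135 + $75 = $210; Hillcrest Precinct $135 + $255 = $390; North Ward $135 + $635 = $770; Thornfield Township $135 + $280 = $415; Winslow Zone $135 + $125 = $260; Valley District $135 + $235 = $370.

Granite Borough: $210 · Hillcrest Precinct: $390 · North Ward: $770 · Thornfield Township: $415 · Winslow Zone: $260 · Valley District: $370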